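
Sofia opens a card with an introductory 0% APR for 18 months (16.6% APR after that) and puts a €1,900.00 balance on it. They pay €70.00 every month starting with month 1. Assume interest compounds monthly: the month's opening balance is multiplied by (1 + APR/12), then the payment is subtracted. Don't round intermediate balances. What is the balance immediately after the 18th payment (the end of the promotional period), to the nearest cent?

€640.00

Promo months 1–18 at r₀ = 0%/12 = 0; months 19+ at r₁ = 16.6%/12 = 0.0138333.
After month 18 (no interest yet): B = €1,900.00 − 18·€70.00 = €640.00.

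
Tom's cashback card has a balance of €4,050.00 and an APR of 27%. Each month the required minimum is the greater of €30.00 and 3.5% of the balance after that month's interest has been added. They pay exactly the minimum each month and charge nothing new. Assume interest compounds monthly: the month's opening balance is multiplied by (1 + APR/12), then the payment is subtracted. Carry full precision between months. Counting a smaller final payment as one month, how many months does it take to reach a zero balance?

163 months

Monthly rate r = 27%/12 = 2.25% = 0.0225.
While 3.5% of the post-interest balance exceeds €30.00, each month B ← (B·(1+r))·(1 − 0.035), i.e. B shrinks by the factor (1+r)·0.965 = 0.98671.
This holds for months 1–118. Entering month 119 the balance is €835.51; 3.5% of the post-interest balance is now below €30.00, so the flat €30.00 minimum applies from here.
From month 119 a fixed €30.00 at rate r clears €835.51 in 45 more payments. Total: 118 + 45 = 163 months.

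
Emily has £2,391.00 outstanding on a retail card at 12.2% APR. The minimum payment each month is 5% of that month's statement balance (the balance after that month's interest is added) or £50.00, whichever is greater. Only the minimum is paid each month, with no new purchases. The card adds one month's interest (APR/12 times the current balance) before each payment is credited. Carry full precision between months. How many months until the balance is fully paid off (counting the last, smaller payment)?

44 months

Monthly rate r = 12.2%/12 = 1.01667% = 0.0101667.
While 5% of the post-interest balance exceeds £50.00, each month B ← (B·(1+r))·(1 − 0.05), i.e. B shrinks by the factor (1+r)·0.95 = 0.95966.
This holds for months 1–22. Entering month 23 the balance is £966.37; 5% of the post-interest balance is now below £50.00, so the flat £50.00 minimum applies from here.
From month 23 a fixed £50.00 at rate r clears £966.37 in 22 more payments. Total: 22 + 22 = 44 months.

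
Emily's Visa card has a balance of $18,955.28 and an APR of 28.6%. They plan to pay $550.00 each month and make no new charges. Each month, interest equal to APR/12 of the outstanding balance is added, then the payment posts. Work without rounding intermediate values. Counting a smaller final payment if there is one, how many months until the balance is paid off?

Monthly rate r = 28.6%/12 = 2.38333% = 0.0238333.
Recurrence: B ← B·(1+r) − $550.00.
Month 1: interest $451.77; balance after payment $18,857.05.
Month 2: interest $449.43; balance after payment $18,756.47.
Closed form: n = −ln(1 − rB₀/P)/ln(1+r) = −ln(0.1786)/ln(1.02383) ≈ 73.134, so the balance reaches zero during payment 74.

74 payments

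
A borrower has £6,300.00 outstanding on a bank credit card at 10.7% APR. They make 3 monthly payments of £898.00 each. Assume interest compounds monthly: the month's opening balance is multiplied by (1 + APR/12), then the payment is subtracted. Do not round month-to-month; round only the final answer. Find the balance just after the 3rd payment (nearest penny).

Monthly rate r = 10.7%/12 = 0.891667% = 0.00891667.
Each month: B ← B·(1+r) − £898.00.
Month 1: interest £56.17; balance after payment £5,458.18.
Month 2: interest £48.67; balance after payment £4,608.84.
Month 3: interest £41.10; balance after payment £3,751.94.

£3,751.94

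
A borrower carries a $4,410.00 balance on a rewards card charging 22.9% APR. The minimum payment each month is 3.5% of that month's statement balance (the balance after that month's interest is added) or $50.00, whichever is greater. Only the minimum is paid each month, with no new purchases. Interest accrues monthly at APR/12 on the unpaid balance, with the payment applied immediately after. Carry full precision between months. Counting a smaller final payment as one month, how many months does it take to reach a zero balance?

110 months

Monthly rate r = 22.9%/12 = 1.90833% = 0.0190833.
While 3.5% of the post-interest balance exceeds $50.00, each month B ← (B·(1+r))·(1 − 0.035), i.e. B shrinks by the factor (1+r)·0.965 = 0.98342.
This holds for months 1–69. Entering month 70 the balance is $1,390.89; 3.5% of the post-interest balance is now below $50.00, so the flat $50.00 minimum applies from here.
From month 70 a fixed $50.00 at rate r clears $1,390.89 in 41 more payments. Total: 69 + 41 = 110 months.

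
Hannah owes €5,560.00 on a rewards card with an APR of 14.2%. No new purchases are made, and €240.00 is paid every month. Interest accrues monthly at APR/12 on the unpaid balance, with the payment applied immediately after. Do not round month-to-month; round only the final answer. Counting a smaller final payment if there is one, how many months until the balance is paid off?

28 payments

Monthly rate r = 14.2%/12 = 1.18333% = 0.0118333.
Recurrence: B ← B·(1+r) − €240.00.
Month 1: interest €65.79; balance after payment €5,385.79.
Month 2: interest €63.73; balance after payment €5,209.53.
Closed form: n = −ln(1 − rB₀/P)/ln(1+r) = −ln(0.72586)/ln(1.01183) ≈ 27.236, so the balance reaches zero during payment 28.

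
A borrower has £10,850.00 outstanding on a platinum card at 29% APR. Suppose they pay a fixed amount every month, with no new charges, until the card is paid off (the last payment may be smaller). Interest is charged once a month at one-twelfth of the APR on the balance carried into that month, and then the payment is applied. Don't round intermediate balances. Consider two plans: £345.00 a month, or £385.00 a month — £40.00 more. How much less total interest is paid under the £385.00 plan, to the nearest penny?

Monthly rate r = 29%/12 = 2.41667% = 0.0241667.
At £345.00/mo: n = ⌈−ln(1 − rB₀/P)/ln(1+r)⌉ = 60 payments (last £265.70); total interest = total paid − £10,850.00 = £9,770.70.
At £385.00/mo: 48 payments (last £329.93); total interest £7,574.93.
Interest saved = £9,770.70 − £7,574.93 = £2,195.77.

£2,195.77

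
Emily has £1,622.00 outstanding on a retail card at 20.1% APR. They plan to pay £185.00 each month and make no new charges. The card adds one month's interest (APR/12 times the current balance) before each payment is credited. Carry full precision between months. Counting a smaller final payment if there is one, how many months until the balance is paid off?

10 payments

Monthly rate r = 20.1%/12 = 1.675% = 0.01675.
Recurrence: B ← B·(1+r) − £185.00.
Month 1: interest £27.17; balance after payment £1,464.17.
Month 2: interest £24.52; balance after payment £1,303.69.
Closed form: n = −ln(1 − rB₀/P)/ln(1+r) = −ln(0.85314)/ln(1.01675) ≈ 9.561, so the balance reaches zero during payment 10.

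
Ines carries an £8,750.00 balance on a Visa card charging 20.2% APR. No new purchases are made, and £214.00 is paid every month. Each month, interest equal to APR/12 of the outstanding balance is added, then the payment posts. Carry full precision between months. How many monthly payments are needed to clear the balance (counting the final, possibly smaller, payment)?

Monthly rate r = 20.2%/12 = 1.68333% = 0.0168333.
Recurrence: B ← B·(1+r) − £214.00.
Month 1: interest £147.29; balance after payment £8,683.29.
Month 2: interest £146.17; balance after payment £8,615.46.
Closed form: n = −ln(1 − rB₀/P)/ln(1+r) = −ln(0.31172)/ln(1.01683) ≈ 69.828, so the balance reaches zero during payment 70.

70 payments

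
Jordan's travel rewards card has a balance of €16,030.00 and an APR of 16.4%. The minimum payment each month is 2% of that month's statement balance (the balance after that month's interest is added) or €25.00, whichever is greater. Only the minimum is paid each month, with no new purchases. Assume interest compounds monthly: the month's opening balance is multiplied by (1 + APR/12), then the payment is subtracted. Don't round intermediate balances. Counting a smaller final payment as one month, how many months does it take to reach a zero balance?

Monthly rate r = 16.4%/12 = 1.36667% = 0.0136667.
While 2% of the post-interest balance exceeds €25.00, each month B ← (B·(1+r))·(1 − 0.02), i.e. B shrinks by the factor (1+r)·0.98 = 0.99339.
This holds for months 1–387. Entering month 388 the balance is €1,232.69; 2% of the post-interest balance is now below €25.00, so the flat €25.00 minimum applies from here.
From month 388 a fixed €25.00 at rate r clears €1,232.69 in 83 more payments. Total: 387 + 83 = 470 months.

470 months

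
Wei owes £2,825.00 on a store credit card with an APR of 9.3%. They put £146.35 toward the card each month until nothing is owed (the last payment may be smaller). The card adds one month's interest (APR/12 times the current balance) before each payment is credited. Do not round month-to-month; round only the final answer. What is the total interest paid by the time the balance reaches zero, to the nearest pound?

£247

Monthly rate r = 9.3%/12 = 0.775% = 0.00775.
Payoff takes n = ⌈−ln(1 − rB₀/P)/ln(1+r)⌉ = ⌈20.990⌉ = 21 payments; the last is £144.92.
Total paid = 20·£146.35 + £144.92 = £3,071.92.
Total interest = total paid − principal = £3,071.92 − £2,825.00 = £246.92.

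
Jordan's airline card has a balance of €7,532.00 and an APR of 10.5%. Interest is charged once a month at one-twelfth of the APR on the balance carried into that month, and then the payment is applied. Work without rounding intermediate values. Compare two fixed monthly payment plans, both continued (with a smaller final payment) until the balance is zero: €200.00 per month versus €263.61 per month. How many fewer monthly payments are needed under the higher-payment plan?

12 fewer payments

Monthly rate r = 10.5%/12 = 0.875% = 0.00875.
At €200.00/mo: n = ⌈−ln(1 − rB₀/P)/ln(1+r)⌉ = 46 payments (last €177.58); total interest = total paid − €7,532.00 = €1,645.58.
At €263.61/mo: 34 payments (last €6.10); total interest €1,173.23.
Payments saved = 46 − 34 = 12.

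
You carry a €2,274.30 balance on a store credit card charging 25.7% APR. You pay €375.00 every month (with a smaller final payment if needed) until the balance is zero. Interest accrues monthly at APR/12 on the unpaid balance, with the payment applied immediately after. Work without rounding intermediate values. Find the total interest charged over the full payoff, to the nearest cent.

Monthly rate r = 25.7%/12 = 2.14167% = 0.0214167.
Payoff takes n = ⌈−ln(1 − rB₀/P)/ln(1+r)⌉ = ⌈6.566⌉ = 7 payments; the last is €213.15.
Total paid = 6·€375.00 + €213.15 = €2,463.15.
Total interest = total paid − principal = €2,463.15 − €2,274.30 = €188.85.

€188.85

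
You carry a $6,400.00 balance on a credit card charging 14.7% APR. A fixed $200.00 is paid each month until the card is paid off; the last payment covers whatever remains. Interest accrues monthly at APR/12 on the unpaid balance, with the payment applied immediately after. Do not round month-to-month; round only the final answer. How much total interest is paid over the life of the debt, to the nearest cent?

Monthly rate r = 14.7%/12 = 1.225% = 0.01225.
Payoff takes n = ⌈−ln(1 − rB₀/P)/ln(1+r)⌉ = ⌈40.867⌉ = 41 payments; the last is $173.56.
Total paid = 40·$200.00 + $173.56 = $8,173.56.
Total interest = total paid − principal = $8,173.56 − $6,400.00 = $1,773.56.

$1,773.56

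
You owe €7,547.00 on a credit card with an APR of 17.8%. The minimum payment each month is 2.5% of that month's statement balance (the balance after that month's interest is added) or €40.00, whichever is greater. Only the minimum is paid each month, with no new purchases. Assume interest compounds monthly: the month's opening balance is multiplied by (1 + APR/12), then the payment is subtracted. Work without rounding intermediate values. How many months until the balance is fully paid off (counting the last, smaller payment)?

208 months

Monthly rate r = 17.8%/12 = 1.48333% = 0.0148333.
While 2.5% of the post-interest balance exceeds €40.00, each month B ← (B·(1+r))·(1 − 0.025), i.e. B shrinks by the factor (1+r)·0.975 = 0.98946.
This holds for months 1–148. Entering month 149 the balance is €1,573.54; 2.5% of the post-interest balance is now below €40.00, so the flat €40.00 minimum applies from here.
From month 149 a fixed €40.00 at rate r clears €1,573.54 in 60 more payments. Total: 148 + 60 = 208 months.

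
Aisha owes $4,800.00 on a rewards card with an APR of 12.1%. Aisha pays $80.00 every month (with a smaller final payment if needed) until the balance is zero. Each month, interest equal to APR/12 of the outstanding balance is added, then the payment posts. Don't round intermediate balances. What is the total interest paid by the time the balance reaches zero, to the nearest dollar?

$2,607

Monthly rate r = 12.1%/12 = 1.00833% = 0.0100833.
Payoff takes n = ⌈−ln(1 − rB₀/P)/ln(1+r)⌉ = ⌈92.583⌉ = 93 payments; the last is $46.73.
Total paid = 92·$80.00 + $46.73 = $7,406.73.
Total interest = total paid − principal = $7,406.73 − $4,800.00 = $2,606.73.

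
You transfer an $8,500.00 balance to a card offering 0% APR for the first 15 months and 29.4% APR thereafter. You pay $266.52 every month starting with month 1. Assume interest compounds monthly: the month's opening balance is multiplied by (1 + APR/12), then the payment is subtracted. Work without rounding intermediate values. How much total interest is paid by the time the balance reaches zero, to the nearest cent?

$1,380.24

Promo months 1–15 at r₀ = 0%/12 = 0; months 16+ at r₁ = 29.4%/12 = 0.0245.
After month 15 (no interest yet): B = $8,500.00 − 15·$266.52 = $4,502.20.
Then at r₁ with $266.52/mo: n₂ = −ln(1 − r₁·B/P)/ln(1+r₁) ≈ 22.07 → 23 more payments.
Total paid = 37·$266.52 + $19.00 = $9,880.24; interest = $9,880.24 − $8,500.00 = $1,380.24.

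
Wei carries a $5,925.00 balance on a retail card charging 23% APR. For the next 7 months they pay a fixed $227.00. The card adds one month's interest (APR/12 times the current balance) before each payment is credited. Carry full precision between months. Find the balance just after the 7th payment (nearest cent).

Monthly rate r = 23%/12 = 1.91667% = 0.0191667.
Each month: B ← B·(1+r) − $227.00.
Month 1: interest $113.56; balance after payment $5,811.56.
Month 2: interest $111.39; balance after payment $5,695.95.
Month 3: interest $109.17; balance after payment $5,578.12.
Month 4: interest $106.91; balance after payment $5,458.04.
Month 5: interest $104.61; balance after payment $5,335.65.
Month 6: interest $102.27; balance after payment $5,210.92.
Month 7: interest $99.88; balance after payment $5,083.79.

$5,083.79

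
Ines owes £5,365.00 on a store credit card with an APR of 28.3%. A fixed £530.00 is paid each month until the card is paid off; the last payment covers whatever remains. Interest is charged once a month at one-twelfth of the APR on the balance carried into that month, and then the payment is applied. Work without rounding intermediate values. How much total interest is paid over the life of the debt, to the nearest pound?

£838

Monthly rate r = 28.3%/12 = 2.35833% = 0.0235833.
Payoff takes n = ⌈−ln(1 − rB₀/P)/ln(1+r)⌉ = ⌈11.702⌉ = 12 payments; the last is £373.20.
Total paid = 11·£530.00 + £373.20 = £6,203.20.
Total interest = total paid − principal = £6,203.20 − £5,365.00 = £838.20.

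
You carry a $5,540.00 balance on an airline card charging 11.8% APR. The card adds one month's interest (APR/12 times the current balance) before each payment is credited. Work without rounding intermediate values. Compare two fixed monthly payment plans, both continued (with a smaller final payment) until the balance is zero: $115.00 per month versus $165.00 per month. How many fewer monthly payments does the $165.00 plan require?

Monthly rate r = 11.8%/12 = 0.983333% = 0.00983333.
At $115.00/mo: n = ⌈−ln(1 − rB₀/P)/ln(1+r)⌉ = 66 payments (last $68.99); total interest = total paid − $5,540.00 = $2,003.99.
At $165.00/mo: 41 payments (last $156.97); total interest $1,216.97.
Payments saved = 66 − 41 = 25.

25 fewer payments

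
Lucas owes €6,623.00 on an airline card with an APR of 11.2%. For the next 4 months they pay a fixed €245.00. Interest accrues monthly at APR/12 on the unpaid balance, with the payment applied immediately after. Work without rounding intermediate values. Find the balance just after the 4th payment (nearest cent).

Monthly rate r = 11.2%/12 = 0.933333% = 0.00933333.
Each month: B ← B·(1+r) − €245.00.
Month 1: interest €61.81; balance after payment €6,439.81.
Month 2: interest €60.10; balance after payment €6,254.92.
Month 3: interest €58.38; balance after payment €6,068.30.
Month 4: interest €56.64; balance after payment €5,879.94.

€5,879.94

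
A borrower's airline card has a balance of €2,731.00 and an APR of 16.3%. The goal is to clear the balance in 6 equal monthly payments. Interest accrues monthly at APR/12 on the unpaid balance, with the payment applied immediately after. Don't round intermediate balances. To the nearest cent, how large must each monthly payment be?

€477.05

Monthly rate r = 16.3%/12 = 1.35833% = 0.0135833.
Level-payment amortization: P = B₀·r / (1 − (1+r)^(−n)) = 2731.00·0.0135833 / (1 − 1.01358^(−6)).
Denominator 1 − (1+r)^(−6) = 0.0777615267.
P = 37.0961 / 0.0777615267 ≈ 477.05.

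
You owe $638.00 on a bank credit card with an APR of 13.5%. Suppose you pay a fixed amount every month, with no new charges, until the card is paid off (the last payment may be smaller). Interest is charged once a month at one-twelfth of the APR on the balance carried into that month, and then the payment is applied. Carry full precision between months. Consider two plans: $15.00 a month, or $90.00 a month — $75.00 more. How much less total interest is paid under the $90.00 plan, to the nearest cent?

Monthly rate r = 13.5%/12 = 1.125% = 0.01125.
At $15.00/mo: n = ⌈−ln(1 − rB₀/P)/ln(1+r)⌉ = 59 payments (last $2.95); total interest = total paid − $638.00 = $234.95.
At $90.00/mo: 8 payments (last $38.74); total interest $30.74.
Interest saved = $234.95 − $30.74 = $204.21.

$204.21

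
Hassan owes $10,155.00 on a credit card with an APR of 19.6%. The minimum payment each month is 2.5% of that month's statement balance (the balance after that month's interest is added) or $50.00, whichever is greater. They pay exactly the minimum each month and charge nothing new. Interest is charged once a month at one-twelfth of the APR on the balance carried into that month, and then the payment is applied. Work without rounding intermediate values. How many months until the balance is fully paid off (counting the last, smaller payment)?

Monthly rate r = 19.6%/12 = 1.63333% = 0.0163333.
While 2.5% of the post-interest balance exceeds $50.00, each month B ← (B·(1+r))·(1 − 0.025), i.e. B shrinks by the factor (1+r)·0.975 = 0.99092.
This holds for months 1–181. Entering month 182 the balance is $1,950.12; 2.5% of the post-interest balance is now below $50.00, so the flat $50.00 minimum applies from here.
From month 182 a fixed $50.00 at rate r clears $1,950.12 in 63 more payments. Total: 181 + 63 = 244 months.

244 months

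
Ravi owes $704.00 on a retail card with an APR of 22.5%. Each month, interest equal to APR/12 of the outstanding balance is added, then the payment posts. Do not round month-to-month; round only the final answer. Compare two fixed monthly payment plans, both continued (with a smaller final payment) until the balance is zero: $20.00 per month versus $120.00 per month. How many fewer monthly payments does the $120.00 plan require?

52 fewer payments

Monthly rate r = 22.5%/12 = 1.875% = 0.01875.
At $20.00/mo: n = ⌈−ln(1 − rB₀/P)/ln(1+r)⌉ = 59 payments (last $1.50); total interest = total paid − $704.00 = $457.50.
At $120.00/mo: 7 payments (last $33.01); total interest $49.01.
Payments saved = 59 − 7 = 52.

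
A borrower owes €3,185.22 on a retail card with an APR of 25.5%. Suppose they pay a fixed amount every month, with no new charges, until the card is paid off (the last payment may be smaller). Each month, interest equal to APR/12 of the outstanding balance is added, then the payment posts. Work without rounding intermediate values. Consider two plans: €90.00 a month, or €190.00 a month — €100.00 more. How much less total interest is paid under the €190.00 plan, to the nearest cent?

€1,989.47

Monthly rate r = 25.5%/12 = 2.125% = 0.02125.
At €90.00/mo: n = ⌈−ln(1 − rB₀/P)/ln(1+r)⌉ = 67 payments (last €29.25); total interest = total paid − €3,185.22 = €2,784.03.
At €190.00/mo: 21 payments (last €179.78); total interest €794.56.
Interest saved = €2,784.03 − €794.56 = €1,989.47.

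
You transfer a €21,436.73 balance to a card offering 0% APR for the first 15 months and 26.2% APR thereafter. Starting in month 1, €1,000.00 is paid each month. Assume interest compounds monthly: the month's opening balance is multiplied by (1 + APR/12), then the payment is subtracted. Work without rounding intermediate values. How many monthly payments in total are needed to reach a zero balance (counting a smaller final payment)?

Promo months 1–15 at r₀ = 0%/12 = 0; months 16+ at r₁ = 26.2%/12 = 0.0218333.
After month 15 (no interest yet): B = €21,436.73 − 15·€1,000.00 = €6,436.73.
Then at r₁ with €1,000.00/mo: n₂ = −ln(1 − r₁·B/P)/ln(1+r₁) ≈ 7.01 → 8 more payments.

23 months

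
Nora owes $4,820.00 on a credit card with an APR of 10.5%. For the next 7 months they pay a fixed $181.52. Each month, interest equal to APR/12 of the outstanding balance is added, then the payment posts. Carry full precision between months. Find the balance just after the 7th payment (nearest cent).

Monthly rate r = 10.5%/12 = 0.875% = 0.00875.
Each month: B ← B·(1+r) − $181.52.
Month 1: interest $42.18; balance after payment $4,680.65.
Month 2: interest $40.96; balance after payment $4,540.09.
Month 3: interest $39.73; balance after payment $4,398.30.
Month 4: interest $38.49; balance after payment $4,255.26.
Month 5: interest $37.23; balance after payment $4,110.98.
Month 6: interest $35.97; balance after payment $3,965.43.
Month 7: interest $34.70; balance after payment $3,818.60.

$3,818.60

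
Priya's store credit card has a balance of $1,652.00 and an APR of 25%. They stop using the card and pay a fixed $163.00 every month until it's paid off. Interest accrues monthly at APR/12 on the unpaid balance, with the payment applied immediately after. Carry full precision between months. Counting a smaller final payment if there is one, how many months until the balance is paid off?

Monthly rate r = 25%/12 = 2.08333% = 0.0208333.
Recurrence: B ← B·(1+r) − $163.00.
Month 1: interest $34.42; balance after payment $1,523.42.
Month 2: interest $31.74; balance after payment $1,392.15.
Closed form: n = −ln(1 − rB₀/P)/ln(1+r) = −ln(0.78885)/ln(1.02083) ≈ 11.502, so the balance reaches zero during payment 12.

12 months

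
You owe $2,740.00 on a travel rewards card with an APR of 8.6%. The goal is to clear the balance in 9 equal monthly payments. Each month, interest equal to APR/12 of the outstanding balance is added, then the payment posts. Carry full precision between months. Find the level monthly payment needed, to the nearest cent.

$315.46

Monthly rate r = 8.6%/12 = 0.716667% = 0.00716667.
Level-payment amortization: P = B₀·r / (1 − (1+r)^(−n)) = 2740.00·0.00716667 / (1 − 1.00717^(−9)).
Denominator 1 − (1+r)^(−9) = 0.0622482027.
P = 19.6367 / 0.0622482027 ≈ 315.46.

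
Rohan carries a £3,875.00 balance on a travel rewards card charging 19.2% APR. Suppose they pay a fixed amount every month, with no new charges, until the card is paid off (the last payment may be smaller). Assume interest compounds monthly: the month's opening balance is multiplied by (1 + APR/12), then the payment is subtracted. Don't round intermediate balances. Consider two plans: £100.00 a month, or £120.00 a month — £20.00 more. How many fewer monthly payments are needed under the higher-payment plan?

15 fewer payments

Monthly rate r = 19.2%/12 = 1.6% = 0.016.
At £100.00/mo: n = ⌈−ln(1 − rB₀/P)/ln(1+r)⌉ = 61 payments (last £95.68); total interest = total paid − £3,875.00 = £2,220.68.
At £120.00/mo: 46 payments (last £96.52); total interest £1,621.52.
Payments saved = 61 − 46 = 15.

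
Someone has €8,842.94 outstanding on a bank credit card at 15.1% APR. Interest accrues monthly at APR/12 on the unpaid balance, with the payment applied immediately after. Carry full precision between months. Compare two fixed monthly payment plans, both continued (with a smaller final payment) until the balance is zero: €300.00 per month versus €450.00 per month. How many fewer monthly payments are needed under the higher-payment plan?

Monthly rate r = 15.1%/12 = 1.25833% = 0.0125833.
At €300.00/mo: n = ⌈−ln(1 − rB₀/P)/ln(1+r)⌉ = 38 payments (last €19.45); total interest = total paid − €8,842.94 = €2,276.51.
At €450.00/mo: 23 payments (last €322.61); total interest €1,379.67.
Payments saved = 38 − 23 = 15.

15 fewer payments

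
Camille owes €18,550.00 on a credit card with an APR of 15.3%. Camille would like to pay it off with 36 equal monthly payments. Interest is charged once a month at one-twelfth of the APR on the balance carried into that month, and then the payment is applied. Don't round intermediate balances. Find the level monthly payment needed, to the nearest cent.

Monthly rate r = 15.3%/12 = 1.275% = 0.01275.
Level-payment amortization: P = B₀·r / (1 − (1+r)^(−n)) = 18550.00·0.01275 / (1 − 1.01275^(−36)).
Denominator 1 − (1+r)^(−36) = 0.366248598.
P = 236.513 / 0.366248598 ≈ 645.77.

€645.77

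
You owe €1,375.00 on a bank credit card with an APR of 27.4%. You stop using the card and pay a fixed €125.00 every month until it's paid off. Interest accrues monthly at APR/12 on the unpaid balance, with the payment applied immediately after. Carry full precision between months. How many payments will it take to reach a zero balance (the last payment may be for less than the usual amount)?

13 months

Monthly rate r = 27.4%/12 = 2.28333% = 0.0228333.
Recurrence: B ← B·(1+r) − €125.00.
Month 1: interest €31.40; balance after payment €1,281.40.
Month 2: interest €29.26; balance after payment €1,185.65.
Closed form: n = −ln(1 − rB₀/P)/ln(1+r) = −ln(0.74883)/ln(1.02283) ≈ 12.811, so the balance reaches zero during payment 13.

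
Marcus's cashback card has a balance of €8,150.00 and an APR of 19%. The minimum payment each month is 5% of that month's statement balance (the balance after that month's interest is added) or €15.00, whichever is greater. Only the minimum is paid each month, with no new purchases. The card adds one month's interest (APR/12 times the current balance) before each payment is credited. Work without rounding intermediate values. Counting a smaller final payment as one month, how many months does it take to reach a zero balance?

Monthly rate r = 19%/12 = 1.58333% = 0.0158333.
While 5% of the post-interest balance exceeds €15.00, each month B ← (B·(1+r))·(1 − 0.05), i.e. B shrinks by the factor (1+r)·0.95 = 0.96504.
This holds for months 1–94. Entering month 95 the balance is €287.40; 5% of the post-interest balance is now below €15.00, so the flat €15.00 minimum applies from here.
From month 95 a fixed €15.00 at rate r clears €287.40 in 24 more payments. Total: 94 + 24 = 118 months.

118 months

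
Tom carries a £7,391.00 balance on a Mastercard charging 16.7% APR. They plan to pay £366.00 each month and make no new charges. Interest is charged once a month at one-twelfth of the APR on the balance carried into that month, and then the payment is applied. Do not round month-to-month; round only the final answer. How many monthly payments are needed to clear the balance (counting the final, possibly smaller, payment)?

24 payments

Monthly rate r = 16.7%/12 = 1.39167% = 0.0139167.
Recurrence: B ← B·(1+r) − £366.00.
Month 1: interest £102.86; balance after payment £7,127.86.
Month 2: interest £99.20; balance after payment £6,861.05.
Closed form: n = −ln(1 − rB₀/P)/ln(1+r) = −ln(0.71897)/ln(1.01392) ≈ 23.873, so the balance reaches zero during payment 24.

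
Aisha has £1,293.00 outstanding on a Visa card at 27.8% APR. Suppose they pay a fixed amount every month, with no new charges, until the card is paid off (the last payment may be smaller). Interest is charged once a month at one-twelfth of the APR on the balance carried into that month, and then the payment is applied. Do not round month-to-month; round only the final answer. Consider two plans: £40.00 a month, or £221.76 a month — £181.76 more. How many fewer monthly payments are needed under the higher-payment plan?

Monthly rate r = 27.8%/12 = 2.31667% = 0.0231667.
At £40.00/mo: n = ⌈−ln(1 − rB₀/P)/ln(1+r)⌉ = 61 payments (last £13.39); total interest = total paid − £1,293.00 = £1,120.39.
At £221.76/mo: 7 payments (last £75.12); total interest £112.68.
Payments saved = 61 − 7 = 54.

54 fewer payments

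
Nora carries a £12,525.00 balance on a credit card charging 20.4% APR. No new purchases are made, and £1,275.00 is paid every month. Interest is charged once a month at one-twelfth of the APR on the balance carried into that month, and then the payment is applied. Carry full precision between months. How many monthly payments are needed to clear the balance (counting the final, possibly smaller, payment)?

11 payments

Monthly rate r = 20.4%/12 = 1.7% = 0.017.
Recurrence: B ← B·(1+r) − £1,275.00.
Month 1: interest £212.92; balance after payment £11,462.92.
Month 2: interest £194.87; balance after payment £10,382.79.
Closed form: n = −ln(1 − rB₀/P)/ln(1+r) = −ln(0.833)/ln(1.017) ≈ 10.839, so the balance reaches zero during payment 11.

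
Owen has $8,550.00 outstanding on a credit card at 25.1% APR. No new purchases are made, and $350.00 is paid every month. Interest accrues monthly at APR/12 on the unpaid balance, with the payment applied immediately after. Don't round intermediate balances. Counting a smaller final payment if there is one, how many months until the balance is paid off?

35 payments

Monthly rate r = 25.1%/12 = 2.09167% = 0.0209167.
Recurrence: B ← B·(1+r) − $350.00.
Month 1: interest $178.84; balance after payment $8,378.84.
Month 2: interest $175.26; balance after payment $8,204.09.
Closed form: n = −ln(1 − rB₀/P)/ln(1+r) = −ln(0.48904)/ln(1.02092) ≈ 34.555, so the balance reaches zero during payment 35.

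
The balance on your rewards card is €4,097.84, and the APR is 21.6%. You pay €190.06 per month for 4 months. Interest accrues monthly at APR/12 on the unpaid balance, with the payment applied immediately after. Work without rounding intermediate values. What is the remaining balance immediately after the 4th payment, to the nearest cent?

€3,619.93

Monthly rate r = 21.6%/12 = 1.8% = 0.018.
Each month: B ← B·(1+r) − €190.06.
Month 1: interest €73.76; balance after payment €3,981.54.
Month 2: interest €71.67; balance after payment €3,863.15.
Month 3: interest €69.54; balance after payment €3,742.63.
Month 4: interest €67.37; balance after payment €3,619.93.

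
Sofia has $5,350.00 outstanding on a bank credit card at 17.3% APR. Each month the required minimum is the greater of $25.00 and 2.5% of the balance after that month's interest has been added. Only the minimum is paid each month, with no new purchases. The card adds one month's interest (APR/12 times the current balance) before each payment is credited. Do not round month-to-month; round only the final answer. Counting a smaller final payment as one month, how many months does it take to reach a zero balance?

213 months

Monthly rate r = 17.3%/12 = 1.44167% = 0.0144167.
While 2.5% of the post-interest balance exceeds $25.00, each month B ← (B·(1+r))·(1 − 0.025), i.e. B shrinks by the factor (1+r)·0.975 = 0.98906.
This holds for months 1–154. Entering month 155 the balance is $982.62; 2.5% of the post-interest balance is now below $25.00, so the flat $25.00 minimum applies from here.
From month 155 a fixed $25.00 at rate r clears $982.62 in 59 more payments. Total: 154 + 59 = 213 months.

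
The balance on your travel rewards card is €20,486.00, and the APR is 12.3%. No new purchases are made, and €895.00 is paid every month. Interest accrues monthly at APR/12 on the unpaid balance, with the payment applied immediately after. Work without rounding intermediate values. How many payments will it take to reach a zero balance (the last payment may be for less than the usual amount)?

27 payments

Monthly rate r = 12.3%/12 = 1.025% = 0.01025.
Recurrence: B ← B·(1+r) − €895.00.
Month 1: interest €209.98; balance after payment €19,800.98.
Month 2: interest €202.96; balance after payment €19,108.94.
Closed form: n = −ln(1 − rB₀/P)/ln(1+r) = −ln(0.76538)/ln(1.01025) ≈ 26.219, so the balance reaches zero during payment 27.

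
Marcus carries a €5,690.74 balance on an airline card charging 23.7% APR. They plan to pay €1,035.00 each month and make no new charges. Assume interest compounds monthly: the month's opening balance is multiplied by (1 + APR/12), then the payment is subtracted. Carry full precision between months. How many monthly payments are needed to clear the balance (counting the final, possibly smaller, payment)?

6 months

Monthly rate r = 23.7%/12 = 1.975% = 0.01975.
Recurrence: B ← B·(1+r) − €1,035.00.
Month 1: interest €112.39; balance after payment €4,768.13.
Month 2: interest €94.17; balance after payment €3,827.30.
Month 3: interest €75.59; balance after payment €2,867.89.
Month 4: interest €56.64; balance after payment €1,889.53.
Month 5: interest €37.32; balance after payment €891.85.
Month 6: interest €17.61; balance after payment €0.00.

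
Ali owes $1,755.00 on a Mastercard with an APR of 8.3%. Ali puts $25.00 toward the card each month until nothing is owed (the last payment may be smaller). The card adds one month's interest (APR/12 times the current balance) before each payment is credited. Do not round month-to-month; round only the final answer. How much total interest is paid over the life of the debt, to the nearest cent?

Monthly rate r = 8.3%/12 = 0.691667% = 0.00691667.
Payoff takes n = ⌈−ln(1 − rB₀/P)/ln(1+r)⌉ = ⌈96.427⌉ = 97 payments; the last is $10.69.
Total paid = 96·$25.00 + $10.69 = $2,410.69.
Total interest = total paid − principal = $2,410.69 − $1,755.00 = $655.69.

$655.69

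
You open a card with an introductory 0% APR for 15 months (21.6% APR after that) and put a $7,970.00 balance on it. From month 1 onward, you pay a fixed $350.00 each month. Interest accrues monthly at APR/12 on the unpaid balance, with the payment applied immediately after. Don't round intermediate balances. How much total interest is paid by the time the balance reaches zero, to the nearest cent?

Promo months 1–15 at r₀ = 0%/12 = 0; months 16+ at r₁ = 21.6%/12 = 0.018.
After month 15 (no interest yet): B = $7,970.00 − 15·$350.00 = $2,720.00.
Then at r₁ with $350.00/mo: n₂ = −ln(1 − r₁·B/P)/ln(1+r₁) ≈ 8.45 → 9 more payments.
Total paid = 23·$350.00 + $157.15 = $8,207.15; interest = $8,207.15 − $7,970.00 = $237.15.

$237.15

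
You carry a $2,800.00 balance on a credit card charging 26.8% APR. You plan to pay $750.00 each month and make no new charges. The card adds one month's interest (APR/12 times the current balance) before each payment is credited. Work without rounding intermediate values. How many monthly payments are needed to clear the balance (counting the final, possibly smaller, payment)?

Monthly rate r = 26.8%/12 = 2.23333% = 0.0223333.
Recurrence: B ← B·(1+r) − $750.00.
Month 1: interest $62.53; balance after payment $2,112.53.
Month 2: interest $47.18; balance after payment $1,409.71.
Month 3: interest $31.48; balance after payment $691.20.
Month 4: interest $15.44; balance after payment $0.00.

4 payments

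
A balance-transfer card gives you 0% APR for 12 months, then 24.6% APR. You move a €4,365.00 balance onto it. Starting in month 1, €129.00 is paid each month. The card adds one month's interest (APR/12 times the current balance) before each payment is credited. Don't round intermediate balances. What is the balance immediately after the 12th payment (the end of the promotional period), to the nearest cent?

Promo months 1–12 at r₀ = 0%/12 = 0; months 13+ at r₁ = 24.6%/12 = 0.0205.
After month 12 (no interest yet): B = €4,365.00 − 12·€129.00 = €2,817.00.

€2,817.00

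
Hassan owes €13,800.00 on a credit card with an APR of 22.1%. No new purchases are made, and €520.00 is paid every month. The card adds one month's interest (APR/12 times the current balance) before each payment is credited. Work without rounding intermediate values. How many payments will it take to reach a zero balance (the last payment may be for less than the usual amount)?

Monthly rate r = 22.1%/12 = 1.84167% = 0.0184167.
Recurrence: B ← B·(1+r) − €520.00.
Month 1: interest €254.15; balance after payment €13,534.15.
Month 2: interest €249.25; balance after payment €13,263.40.
Closed form: n = −ln(1 − rB₀/P)/ln(1+r) = −ln(0.51125)/ln(1.01842) ≈ 36.763, so the balance reaches zero during payment 37.

37 payments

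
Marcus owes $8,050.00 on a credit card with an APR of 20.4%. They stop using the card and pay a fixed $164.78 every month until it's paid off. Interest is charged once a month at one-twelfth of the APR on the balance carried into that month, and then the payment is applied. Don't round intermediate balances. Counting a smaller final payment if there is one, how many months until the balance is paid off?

106 payments

Monthly rate r = 20.4%/12 = 1.7% = 0.017.
Recurrence: B ← B·(1+r) − $164.78.
Month 1: interest $136.85; balance after payment $8,022.07.
Month 2: interest $136.38; balance after payment $7,993.67.
Closed form: n = −ln(1 − rB₀/P)/ln(1+r) = −ln(0.1695)/ln(1.017) ≈ 105.291, so the balance reaches zero during payment 106.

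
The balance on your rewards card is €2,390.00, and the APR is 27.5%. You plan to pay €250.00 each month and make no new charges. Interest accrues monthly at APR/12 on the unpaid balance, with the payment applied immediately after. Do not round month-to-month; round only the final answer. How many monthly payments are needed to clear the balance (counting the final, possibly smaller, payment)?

11 payments

Monthly rate r = 27.5%/12 = 2.29167% = 0.0229167.
Recurrence: B ← B·(1+r) − €250.00.
Month 1: interest €54.77; balance after payment €2,194.77.
Month 2: interest €50.30; balance after payment €1,995.07.
Closed form: n = −ln(1 − rB₀/P)/ln(1+r) = −ln(0.78092)/ln(1.02292) ≈ 10.914, so the balance reaches zero during payment 11.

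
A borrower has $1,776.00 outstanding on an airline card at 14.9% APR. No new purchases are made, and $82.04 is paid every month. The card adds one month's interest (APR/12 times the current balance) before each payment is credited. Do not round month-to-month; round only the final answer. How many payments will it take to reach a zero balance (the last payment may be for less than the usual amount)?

26 months

Monthly rate r = 14.9%/12 = 1.24167% = 0.0124167.
Recurrence: B ← B·(1+r) − $82.04.
Month 1: interest $22.05; balance after payment $1,716.01.
Month 2: interest $21.31; balance after payment $1,655.28.
Closed form: n = −ln(1 − rB₀/P)/ln(1+r) = −ln(0.7312)/ln(1.01242) ≈ 25.369, so the balance reaches zero during payment 26.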